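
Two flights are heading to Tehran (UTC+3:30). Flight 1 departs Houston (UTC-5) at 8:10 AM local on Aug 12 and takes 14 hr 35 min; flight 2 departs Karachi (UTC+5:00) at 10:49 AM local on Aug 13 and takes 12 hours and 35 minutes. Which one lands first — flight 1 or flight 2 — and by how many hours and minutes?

the first, by 14 hours 39 minutes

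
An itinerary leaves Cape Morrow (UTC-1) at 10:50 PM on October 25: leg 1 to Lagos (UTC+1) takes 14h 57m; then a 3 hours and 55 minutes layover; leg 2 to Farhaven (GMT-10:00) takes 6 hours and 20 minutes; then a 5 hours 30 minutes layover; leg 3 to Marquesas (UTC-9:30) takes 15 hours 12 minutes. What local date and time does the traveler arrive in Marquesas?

Convert departure to UTC: 10:50 PM + 1:00 = 11:50 PM UTC on Oct 25.
Add 14 hours 57 minutes leg 1 → 2:47 PM UTC (Oct 26).
Add 3 hours and 55 minutes layover in Lagos → 6:42 PM UTC.
Add 6 hours 20 minutes leg 2 → 1:02 AM UTC (Oct 27).
Add 5 hours 30 minutes layover in Farhaven → 6:32 AM UTC.
Add 15 hours 12 minutes leg 3 → 9:44 PM UTC.
Marquesas is UTC−9:30, so local arrival = 9:44 PM − 9:30 = 12:14 PM on Oct 27.

12:14 PM on October 27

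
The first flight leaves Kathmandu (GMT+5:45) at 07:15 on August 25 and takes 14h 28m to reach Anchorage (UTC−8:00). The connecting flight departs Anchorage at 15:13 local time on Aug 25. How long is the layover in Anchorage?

Convert departure to UTC: 07:15 − 5:45 = 01:30 UTC on Aug 25.
Add 14 hours 28 minutes flight time → 15:58 UTC.
Anchorage is UTC−8:00, so local arrival = 15:58 − 8:00 = 07:58 on Aug 25.
Layover = 15:13 − 07:58 = 7 hours 15 minutes.

7 hours 15 minutes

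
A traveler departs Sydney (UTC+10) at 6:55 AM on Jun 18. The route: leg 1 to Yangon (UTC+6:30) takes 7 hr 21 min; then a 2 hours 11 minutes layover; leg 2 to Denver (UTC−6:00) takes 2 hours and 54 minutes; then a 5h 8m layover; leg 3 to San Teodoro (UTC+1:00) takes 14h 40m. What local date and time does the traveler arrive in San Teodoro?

6:09 AM on June 19

Convert departure to UTC: 6:55 AM − 10:00 = 8:55 PM UTC on Jun 17.
Add 7 hours and 21 minutes leg 1 → 4:16 AM UTC (Jun 18).
Add 2 hours 11 minutes layover in Yangon → 6:27 AM UTC.
Add 2 hours and 54 minutes leg 2 → 9:21 AM UTC.
Add 5 hours 8 minutes layover in Denver → 2:29 PM UTC.
Add 14 hours 40 minutes leg 3 → 5:09 AM UTC (Jun 19).
San Teodoro is UTC+1:00, so local arrival = 5:09 AM + 1:00 = 6:09 AM on Jun 19.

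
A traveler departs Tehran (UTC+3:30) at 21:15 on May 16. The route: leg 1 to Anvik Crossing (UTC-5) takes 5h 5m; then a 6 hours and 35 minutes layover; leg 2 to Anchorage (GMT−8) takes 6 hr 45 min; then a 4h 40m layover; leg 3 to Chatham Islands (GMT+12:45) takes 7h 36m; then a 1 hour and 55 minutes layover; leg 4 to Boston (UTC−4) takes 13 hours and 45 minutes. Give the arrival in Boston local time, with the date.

Convert departure to UTC: 21:15 − 3:30 = 17:45 UTC on May 16.
Add 5 hours and 5 minutes leg 1 → 22:50 UTC.
Add 6 hours 35 minutes layover in Anvik Crossing → 05:25 UTC (May 17).
Add 6 hours 45 minutes leg 2 → 12:10 UTC.
Add 4 hours and 40 minutes layover in Anchorage → 16:50 UTC.
Add 7 hours and 36 minutes leg 3 → 00:26 UTC (May 18).
Add 1 hour 55 minutes layover in Chatham Islands → 02:21 UTC.
Add 13 hours 45 minutes leg 4 → 16:06 UTC.
Boston is UTC−4:00, so local arrival = 16:06 − 4:00 = 12:06 on May 18.

12:06 on May 18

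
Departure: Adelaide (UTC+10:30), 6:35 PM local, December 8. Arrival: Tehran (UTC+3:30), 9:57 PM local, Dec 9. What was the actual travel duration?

34 hours 22 minutes

Departure in UTC: 6:35 PM − 10:30 = 8:05 AM on Dec 8.
Arrival in UTC: 9:57 PM − 3:30 = 6:27 PM on Dec 9.
Elapsed = 6:27 PM − 8:05 AM (+1 day) = 34 hours 22 minutes.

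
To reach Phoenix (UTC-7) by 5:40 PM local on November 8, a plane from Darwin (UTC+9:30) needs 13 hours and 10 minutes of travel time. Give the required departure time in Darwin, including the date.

9:00 PM on Nov 8

Target arrival in UTC: 5:40 PM + 7:00 = 12:40 AM on Nov 9.
Subtract 13 hours and 10 minutes → departure 11:30 AM UTC on Nov 8.
Darwin is UTC+9:30: 11:30 AM + 9:30 = 9:00 PM on Nov 8.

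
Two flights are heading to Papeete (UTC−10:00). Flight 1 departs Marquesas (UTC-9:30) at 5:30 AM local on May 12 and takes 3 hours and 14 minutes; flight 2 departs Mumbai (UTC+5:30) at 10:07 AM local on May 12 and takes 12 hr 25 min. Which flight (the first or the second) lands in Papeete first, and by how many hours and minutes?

Flight 1 in UTC: 5:30 AM + 9:30 = 3:00 PM on May 12.
+3 hours 14 minutes → arrive 6:14 PM UTC on May 12.
Flight 2 in UTC: 10:07 AM − 5:30 = 4:37 AM on May 12.
+12 hours and 25 minutes → arrive 5:02 PM UTC on May 12.
Flight 2 lands earlier by 1 hour 12 minutes.

the second, by 1 hour 12 minutes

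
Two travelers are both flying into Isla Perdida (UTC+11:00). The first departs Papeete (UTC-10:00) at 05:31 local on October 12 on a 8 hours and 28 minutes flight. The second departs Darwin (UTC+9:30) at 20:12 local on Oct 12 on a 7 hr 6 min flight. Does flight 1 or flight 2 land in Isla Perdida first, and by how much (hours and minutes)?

the second, by 6 hours 11 minutes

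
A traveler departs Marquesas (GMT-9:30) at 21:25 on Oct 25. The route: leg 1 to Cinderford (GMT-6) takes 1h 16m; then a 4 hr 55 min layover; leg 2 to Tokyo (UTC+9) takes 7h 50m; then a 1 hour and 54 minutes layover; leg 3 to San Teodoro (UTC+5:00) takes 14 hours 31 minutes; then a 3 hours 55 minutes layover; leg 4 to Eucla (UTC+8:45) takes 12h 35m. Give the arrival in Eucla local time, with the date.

14:36 on October 28

Convert departure to UTC: 21:25 + 9:30 = 06:55 UTC on Oct 26.
Add 1 hour 16 minutes leg 1 → 08:11 UTC.
Add 4 hours and 55 minutes layover in Cinderford → 13:06 UTC.
Add 7 hours 50 minutes leg 2 → 20:56 UTC.
Add 1 hour and 54 minutes layover in Tokyo → 22:50 UTC.
Add 14 hours 31 minutes leg 3 → 13:21 UTC (Oct 27).
Add 3 hours and 55 minutes layover in San Teodoro → 17:16 UTC.
Add 12 hours 35 minutes leg 4 → 05:51 UTC (Oct 28).
Eucla is UTC+8:45, so local arrival = 05:51 + 8:45 = 14:36 on Oct 28.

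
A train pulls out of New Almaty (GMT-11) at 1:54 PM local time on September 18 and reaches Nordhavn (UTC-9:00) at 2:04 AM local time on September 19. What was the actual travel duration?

Departure in UTC: 1:54 PM + 11:00 = 12:54 AM on Sep 19.
Arrival in UTC: 2:04 AM + 9:00 = 11:04 AM on Sep 19.
Elapsed = 11:04 AM − 12:54 AM = 10 hours 10 minutes.

10 hours 10 minutes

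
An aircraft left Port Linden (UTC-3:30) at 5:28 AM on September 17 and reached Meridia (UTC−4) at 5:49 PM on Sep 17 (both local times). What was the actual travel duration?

12 hours 51 minutes

Departure in UTC: 5:28 AM + 3:30 = 8:58 AM on Sep 17.
Arrival in UTC: 5:49 PM + 4:00 = 9:49 PM on Sep 17.
Elapsed = 9:49 PM − 8:58 AM = 12 hours 51 minutes.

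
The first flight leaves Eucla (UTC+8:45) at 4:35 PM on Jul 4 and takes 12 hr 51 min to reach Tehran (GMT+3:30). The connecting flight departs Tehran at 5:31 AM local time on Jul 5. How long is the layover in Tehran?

5 hours 20 minutes

Convert departure to UTC: 4:35 PM − 8:45 = 7:50 AM UTC on Jul 4.
Add 12 hours 51 minutes flight time → 8:41 PM UTC.
Tehran is UTC+3:30, so local arrival = 8:41 PM + 3:30 = 12:11 AM on Jul 5.
Layover = 5:31 AM − 12:11 AM = 5 hours 20 minutes.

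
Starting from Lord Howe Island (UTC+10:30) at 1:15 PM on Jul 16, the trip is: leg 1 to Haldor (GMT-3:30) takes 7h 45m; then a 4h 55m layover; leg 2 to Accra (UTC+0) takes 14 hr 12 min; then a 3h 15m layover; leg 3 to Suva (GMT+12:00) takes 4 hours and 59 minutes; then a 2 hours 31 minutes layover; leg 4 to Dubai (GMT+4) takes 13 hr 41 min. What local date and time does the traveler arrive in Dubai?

10:03 AM on Jul 18

Convert departure to UTC: 1:15 PM − 10:30 = 2:45 AM UTC on Jul 16.
Add 7 hours and 45 minutes leg 1 → 10:30 AM UTC.
Add 4 hours 55 minutes layover in Haldor → 3:25 PM UTC.
Add 14 hours 12 minutes leg 2 → 5:37 AM UTC (Jul 17).
Add 3 hours and 15 minutes layover in Accra → 8:52 AM UTC.
Add 4 hours and 59 minutes leg 3 → 1:51 PM UTC.
Add 2 hours 31 minutes layover in Suva → 4:22 PM UTC.
Add 13 hours 41 minutes leg 4 → 6:03 AM UTC (Jul 18).
Dubai is UTC+4:00, so local arrival = 6:03 AM + 4:00 = 10:03 AM on Jul 18.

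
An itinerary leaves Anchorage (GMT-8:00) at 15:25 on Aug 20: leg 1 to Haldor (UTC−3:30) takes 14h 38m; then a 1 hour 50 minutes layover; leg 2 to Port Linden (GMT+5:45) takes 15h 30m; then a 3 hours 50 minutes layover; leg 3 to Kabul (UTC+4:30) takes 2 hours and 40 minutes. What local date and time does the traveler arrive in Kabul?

18:23 on August 22

Convert departure to UTC: 15:25 + 8:00 = 23:25 UTC on Aug 20.
Add 14 hours and 38 minutes leg 1 → 14:03 UTC (Aug 21).
Add 1 hour 50 minutes layover in Haldor → 15:53 UTC.
Add 15 hours 30 minutes leg 2 → 07:23 UTC (Aug 22).
Add 3 hours and 50 minutes layover in Port Linden → 11:13 UTC.
Add 2 hours 40 minutes leg 3 → 13:53 UTC.
Kabul is UTC+4:30, so local arrival = 13:53 + 4:30 = 18:23 on Aug 22.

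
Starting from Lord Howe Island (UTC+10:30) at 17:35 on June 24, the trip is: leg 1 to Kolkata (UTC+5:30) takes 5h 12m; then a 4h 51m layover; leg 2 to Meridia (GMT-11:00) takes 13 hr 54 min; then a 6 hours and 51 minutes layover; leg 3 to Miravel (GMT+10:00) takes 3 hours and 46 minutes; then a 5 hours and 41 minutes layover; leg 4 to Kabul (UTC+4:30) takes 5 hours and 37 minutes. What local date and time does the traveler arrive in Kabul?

Convert departure to UTC: 17:35 − 10:30 = 07:05 UTC on Jun 24.
Add 5 hours 12 minutes leg 1 → 12:17 UTC.
Add 4 hours and 51 minutes layover in Kolkata → 17:08 UTC.
Add 13 hours and 54 minutes leg 2 → 07:02 UTC (Jun 25).
Add 6 hours and 51 minutes layover in Meridia → 13:53 UTC.
Add 3 hours 46 minutes leg 3 → 17:39 UTC.
Add 5 hours 41 minutes layover in Miravel → 23:20 UTC.
Add 5 hours 37 minutes leg 4 → 04:57 UTC (Jun 26).
Kabul is UTC+4:30, so local arrival = 04:57 + 4:30 = 09:27 on Jun 26.

09:27 on June 26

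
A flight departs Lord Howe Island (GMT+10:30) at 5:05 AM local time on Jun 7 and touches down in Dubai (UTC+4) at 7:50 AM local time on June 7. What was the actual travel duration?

Dubai is 6:30 behind Lord Howe Island.
Clock-face elapsed time (ignoring zones) is 2 hours 45 minutes.
Actual elapsed = 2 hours 45 minutes + 6:30 = 9 hours 15 minutes.

9 hours 15 minutes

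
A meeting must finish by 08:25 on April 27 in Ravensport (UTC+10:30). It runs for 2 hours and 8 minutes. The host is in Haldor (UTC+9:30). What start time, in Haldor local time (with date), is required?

05:17 on Apr 27

Target end time in UTC: 08:25 − 10:30 = 21:55 on Apr 26.
Subtract 2 hours and 8 minutes → start 19:47 UTC on Apr 26.
Haldor is UTC+9:30: 19:47 + 9:30 = 05:17 on Apr 27.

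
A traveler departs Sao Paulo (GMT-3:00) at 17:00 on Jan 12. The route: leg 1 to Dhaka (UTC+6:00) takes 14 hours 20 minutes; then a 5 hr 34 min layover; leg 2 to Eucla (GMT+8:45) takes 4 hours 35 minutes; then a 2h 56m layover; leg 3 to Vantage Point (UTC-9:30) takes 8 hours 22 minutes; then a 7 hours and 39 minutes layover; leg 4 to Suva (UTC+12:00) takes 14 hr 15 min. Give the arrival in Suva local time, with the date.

17:41 on January 15

Convert departure to UTC: 17:00 + 3:00 = 20:00 UTC on Jan 12.
Add 14 hours 20 minutes leg 1 → 10:20 UTC (Jan 13).
Add 5 hours 34 minutes layover in Dhaka → 15:54 UTC.
Add 4 hours and 35 minutes leg 2 → 20:29 UTC.
Add 2 hours 56 minutes layover in Eucla → 23:25 UTC.
Add 8 hours and 22 minutes leg 3 → 07:47 UTC (Jan 14).
Add 7 hours 39 minutes layover in Vantage Point → 15:26 UTC.
Add 14 hours and 15 minutes leg 4 → 05:41 UTC (Jan 15).
Suva is UTC+12:00, so local arrival = 05:41 + 12:00 = 17:41 on Jan 15.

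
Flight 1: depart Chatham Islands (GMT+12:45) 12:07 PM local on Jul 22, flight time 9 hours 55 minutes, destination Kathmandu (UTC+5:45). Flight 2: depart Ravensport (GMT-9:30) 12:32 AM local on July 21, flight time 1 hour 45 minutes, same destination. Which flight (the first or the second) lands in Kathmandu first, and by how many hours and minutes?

the second, by 21 hours 30 minutes

Flight 1 in UTC: 12:07 PM − 12:45 = 11:22 PM on Jul 21.
+9 hours 55 minutes → arrive 9:17 AM UTC on Jul 22.
Flight 2 in UTC: 12:32 AM + 9:30 = 10:02 AM on Jul 21.
+1 hour 45 minutes → arrive 11:47 AM UTC on Jul 21.
Flight 2 lands earlier by 21 hours 30 minutes.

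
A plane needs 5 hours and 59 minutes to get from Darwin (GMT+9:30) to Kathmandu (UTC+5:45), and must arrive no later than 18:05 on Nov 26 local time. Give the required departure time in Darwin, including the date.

Target arrival in UTC: 18:05 − 5:45 = 12:20 on Nov 26.
Subtract 5 hours and 59 minutes → departure 06:21 UTC on Nov 26.
Darwin is UTC+9:30: 06:21 + 9:30 = 15:51 on Nov 26.

15:51 on November 26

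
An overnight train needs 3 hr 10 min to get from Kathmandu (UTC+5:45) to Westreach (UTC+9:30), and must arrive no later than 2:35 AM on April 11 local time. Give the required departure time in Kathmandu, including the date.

Target arrival in UTC: 2:35 AM − 9:30 = 5:05 PM on Apr 10.
Subtract 3 hours 10 minutes → departure 1:55 PM UTC on Apr 10.
Kathmandu is UTC+5:45: 1:55 PM + 5:45 = 7:40 PM on Apr 10.

7:40 PM on April 10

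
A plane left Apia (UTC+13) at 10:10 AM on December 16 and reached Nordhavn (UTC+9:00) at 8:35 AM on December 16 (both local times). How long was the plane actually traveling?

2 hours 25 minutes

Nordhavn is 4:00 behind Apia.
Clock-face elapsed time (ignoring zones) is −1 hour 35 minutes.
Actual elapsed = −1 hour 35 minutes + 4:00 = 2 hours 25 minutes.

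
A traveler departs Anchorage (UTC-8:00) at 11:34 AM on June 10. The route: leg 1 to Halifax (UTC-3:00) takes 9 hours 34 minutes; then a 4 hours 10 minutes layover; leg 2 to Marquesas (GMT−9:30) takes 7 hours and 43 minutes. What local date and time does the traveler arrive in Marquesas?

Convert departure to UTC: 11:34 AM + 8:00 = 7:34 PM UTC on Jun 10.
Add 9 hours and 34 minutes leg 1 → 5:08 AM UTC (Jun 11).
Add 4 hours and 10 minutes layover in Halifax → 9:18 AM UTC.
Add 7 hours 43 minutes leg 2 → 5:01 PM UTC.
Marquesas is UTC−9:30, so local arrival = 5:01 PM − 9:30 = 7:31 AM on Jun 11.

7:31 AM on June 11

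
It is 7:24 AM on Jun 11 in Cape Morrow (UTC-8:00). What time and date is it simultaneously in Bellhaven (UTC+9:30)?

In UTC: 7:24 AM + 8:00 = 3:24 PM on Jun 11.
Bellhaven is UTC+9:30: 3:24 PM + 9:30 = 12:54 AM on Jun 12.

12:54 AM on June 12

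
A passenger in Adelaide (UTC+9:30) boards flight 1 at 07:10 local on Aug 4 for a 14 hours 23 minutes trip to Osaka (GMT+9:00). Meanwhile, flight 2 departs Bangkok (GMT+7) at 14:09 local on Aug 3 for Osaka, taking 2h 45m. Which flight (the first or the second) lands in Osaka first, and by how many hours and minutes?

the second, by 26 hours 9 minutes

Flight 1 in UTC: 07:10 − 9:30 = 21:40 on Aug 3.
+14 hours 23 minutes → arrive 12:03 UTC on Aug 4.
Flight 2 in UTC: 14:09 − 7:00 = 07:09 on Aug 3.
+2 hours and 45 minutes → arrive 09:54 UTC on Aug 3.
Flight 2 lands earlier by 26 hours 9 minutes.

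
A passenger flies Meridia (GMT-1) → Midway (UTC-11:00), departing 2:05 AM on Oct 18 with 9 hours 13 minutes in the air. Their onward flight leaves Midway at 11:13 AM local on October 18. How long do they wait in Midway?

Convert departure to UTC: 2:05 AM + 1:00 = 3:05 AM UTC on Oct 18.
Add 9 hours and 13 minutes flight time → 12:18 PM UTC.
Midway is UTC−11:00, so local arrival = 12:18 PM − 11:00 = 1:18 AM on Oct 18.
Layover = 11:13 AM − 1:18 AM = 9 hours 55 minutes.

9 hours 55 minutes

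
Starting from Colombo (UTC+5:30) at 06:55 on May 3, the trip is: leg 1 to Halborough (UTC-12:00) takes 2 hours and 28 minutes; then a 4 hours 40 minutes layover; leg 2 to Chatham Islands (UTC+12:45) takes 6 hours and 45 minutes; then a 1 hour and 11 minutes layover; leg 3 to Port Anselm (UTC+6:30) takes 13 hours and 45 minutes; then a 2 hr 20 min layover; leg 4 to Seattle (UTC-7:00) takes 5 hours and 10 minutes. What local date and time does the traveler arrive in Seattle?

Convert departure to UTC: 06:55 − 5:30 = 01:25 UTC on May 3.
Add 2 hours 28 minutes leg 1 → 03:53 UTC.
Add 4 hours and 40 minutes layover in Halborough → 08:33 UTC.
Add 6 hours 45 minutes leg 2 → 15:18 UTC.
Add 1 hour 11 minutes layover in Chatham Islands → 16:29 UTC.
Add 13 hours 45 minutes leg 3 → 06:14 UTC (May 4).
Add 2 hours and 20 minutes layover in Port Anselm → 08:34 UTC.
Add 5 hours and 10 minutes leg 4 → 13:44 UTC.
Seattle is UTC−7:00, so local arrival = 13:44 − 7:00 = 06:44 on May 4.

06:44 on May 4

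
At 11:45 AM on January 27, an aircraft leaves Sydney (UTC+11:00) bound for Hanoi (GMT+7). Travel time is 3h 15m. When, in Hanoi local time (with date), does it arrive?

11:00 AM on Jan 27

Convert departure to UTC: 11:45 AM − 11:00 = 12:45 AM UTC on Jan 27.
Add 3 hours and 15 minutes travel time → 4:00 AM UTC.
Hanoi is UTC+7:00, so local arrival = 4:00 AM + 7:00 = 11:00 AM on Jan 27.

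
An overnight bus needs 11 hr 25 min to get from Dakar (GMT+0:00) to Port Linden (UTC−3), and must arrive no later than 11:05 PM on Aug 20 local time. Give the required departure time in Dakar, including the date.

2:40 PM on August 20

Target arrival in UTC: 11:05 PM + 3:00 = 2:05 AM on Aug 21.
Subtract 11 hours and 25 minutes → departure 2:40 PM UTC on Aug 20.
Dakar is UTC+0, so departure is 2:40 PM on Aug 20.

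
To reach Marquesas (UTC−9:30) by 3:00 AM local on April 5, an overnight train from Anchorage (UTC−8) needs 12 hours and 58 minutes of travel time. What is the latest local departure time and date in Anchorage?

3:32 PM on Apr 4

Target arrival in UTC: 3:00 AM + 9:30 = 12:30 PM on Apr 5.
Subtract 12 hours and 58 minutes → departure 11:32 PM UTC on Apr 4.
Anchorage is UTC−8:00: 11:32 PM − 8:00 = 3:32 PM on Apr 4.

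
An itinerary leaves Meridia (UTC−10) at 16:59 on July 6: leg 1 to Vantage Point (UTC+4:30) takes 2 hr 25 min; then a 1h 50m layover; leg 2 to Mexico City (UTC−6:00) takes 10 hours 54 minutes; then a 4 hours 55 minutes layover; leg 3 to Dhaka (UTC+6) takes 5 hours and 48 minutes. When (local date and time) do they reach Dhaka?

Convert departure to UTC: 16:59 + 10:00 = 02:59 UTC on Jul 7.
Add 2 hours and 25 minutes leg 1 → 05:24 UTC.
Add 1 hour 50 minutes layover in Vantage Point → 07:14 UTC.
Add 10 hours and 54 minutes leg 2 → 18:08 UTC.
Add 4 hours 55 minutes layover in Mexico City → 23:03 UTC.
Add 5 hours 48 minutes leg 3 → 04:51 UTC (Jul 8).
Dhaka is UTC+6:00, so local arrival = 04:51 + 6:00 = 10:51 on Jul 8.

10:51 on Jul 8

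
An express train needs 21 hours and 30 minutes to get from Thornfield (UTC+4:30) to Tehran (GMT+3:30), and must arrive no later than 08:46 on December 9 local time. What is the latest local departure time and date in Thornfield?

12:16 on December 8

Target arrival in UTC: 08:46 − 3:30 = 05:16 on Dec 9.
Subtract 21 hours and 30 minutes → departure 07:46 UTC on Dec 8.
Thornfield is UTC+4:30: 07:46 + 4:30 = 12:16 on Dec 8.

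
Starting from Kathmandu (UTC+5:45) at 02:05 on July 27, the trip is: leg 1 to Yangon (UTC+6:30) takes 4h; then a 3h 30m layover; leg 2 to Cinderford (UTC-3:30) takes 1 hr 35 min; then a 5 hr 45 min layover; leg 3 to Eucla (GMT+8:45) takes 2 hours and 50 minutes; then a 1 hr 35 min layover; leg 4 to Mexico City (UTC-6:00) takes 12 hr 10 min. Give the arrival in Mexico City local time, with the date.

Convert departure to UTC: 02:05 − 5:45 = 20:20 UTC on Jul 26.
Add 4 hours leg 1 → 00:20 UTC (Jul 27).
Add 3 hours and 30 minutes layover in Yangon → 03:50 UTC.
Add 1 hour and 35 minutes leg 2 → 05:25 UTC.
Add 5 hours and 45 minutes layover in Cinderford → 11:10 UTC.
Add 2 hours and 50 minutes leg 3 → 14:00 UTC.
Add 1 hour 35 minutes layover in Eucla → 15:35 UTC.
Add 12 hours 10 minutes leg 4 → 03:45 UTC (Jul 28).
Mexico City is UTC−6:00, so local arrival = 03:45 − 6:00 = 21:45 on Jul 27.

21:45 on July 27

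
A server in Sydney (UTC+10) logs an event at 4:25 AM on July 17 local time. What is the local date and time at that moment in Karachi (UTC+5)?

11:25 PM on July 16

In UTC: 4:25 AM − 10:00 = 6:25 PM on Jul 16.
Karachi is UTC+5:00: 6:25 PM + 5:00 = 11:25 PM on Jul 16.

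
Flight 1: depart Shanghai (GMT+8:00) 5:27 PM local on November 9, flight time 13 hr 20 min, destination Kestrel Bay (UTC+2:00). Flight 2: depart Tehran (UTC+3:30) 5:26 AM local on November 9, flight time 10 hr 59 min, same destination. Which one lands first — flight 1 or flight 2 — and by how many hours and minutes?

the second, by 9 hours 52 minutes

Flight 1 in UTC: 5:27 PM − 8:00 = 9:27 AM on Nov 9.
+13 hours 20 minutes → arrive 10:47 PM UTC on Nov 9.
Flight 2 in UTC: 5:26 AM − 3:30 = 1:56 AM on Nov 9.
+10 hours and 59 minutes → arrive 12:55 PM UTC on Nov 9.
Flight 2 lands earlier by 9 hours 52 minutes.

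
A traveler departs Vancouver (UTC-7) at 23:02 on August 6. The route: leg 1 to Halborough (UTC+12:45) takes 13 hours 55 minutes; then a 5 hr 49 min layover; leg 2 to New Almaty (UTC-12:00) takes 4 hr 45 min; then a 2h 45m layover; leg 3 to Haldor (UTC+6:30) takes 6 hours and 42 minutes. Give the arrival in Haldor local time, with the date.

Convert departure to UTC: 23:02 + 7:00 = 06:02 UTC on Aug 7.
Add 13 hours 55 minutes leg 1 → 19:57 UTC.
Add 5 hours 49 minutes layover in Halborough → 01:46 UTC (Aug 8).
Add 4 hours 45 minutes leg 2 → 06:31 UTC.
Add 2 hours and 45 minutes layover in New Almaty → 09:16 UTC.
Add 6 hours 42 minutes leg 3 → 15:58 UTC.
Haldor is UTC+6:30, so local arrival = 15:58 + 6:30 = 22:28 on Aug 8.

22:28 on August 8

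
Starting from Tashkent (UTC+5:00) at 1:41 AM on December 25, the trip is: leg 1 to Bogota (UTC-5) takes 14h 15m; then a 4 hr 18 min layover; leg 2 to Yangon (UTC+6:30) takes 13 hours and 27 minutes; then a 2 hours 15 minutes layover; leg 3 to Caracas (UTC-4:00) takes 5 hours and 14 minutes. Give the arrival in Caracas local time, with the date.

Convert departure to UTC: 1:41 AM − 5:00 = 8:41 PM UTC on Dec 24.
Add 14 hours and 15 minutes leg 1 → 10:56 AM UTC (Dec 25).
Add 4 hours and 18 minutes layover in Bogota → 3:14 PM UTC.
Add 13 hours 27 minutes leg 2 → 4:41 AM UTC (Dec 26).
Add 2 hours and 15 minutes layover in Yangon → 6:56 AM UTC.
Add 5 hours 14 minutes leg 3 → 12:10 PM UTC.
Caracas is UTC−4:00, so local arrival = 12:10 PM − 4:00 = 8:10 AM on Dec 26.

8:10 AM on December 26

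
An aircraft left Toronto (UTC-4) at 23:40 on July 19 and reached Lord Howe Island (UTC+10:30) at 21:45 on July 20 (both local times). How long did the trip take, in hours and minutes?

7 hours 35 minutes

Lord Howe Island is 14:30 ahead of Toronto.
Clock-face elapsed time (ignoring zones) is 22 hours 5 minutes.
Actual elapsed = 22 hours 5 minutes − 14:30 = 7 hours 35 minutes.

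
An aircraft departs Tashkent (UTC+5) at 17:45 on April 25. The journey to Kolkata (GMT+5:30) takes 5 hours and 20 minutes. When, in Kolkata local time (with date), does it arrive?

Convert departure to UTC: 17:45 − 5:00 = 12:45 UTC on Apr 25.
Add 5 hours and 20 minutes travel time → 18:05 UTC.
Kolkata is UTC+5:30, so local arrival = 18:05 + 5:30 = 23:35 on Apr 25.

23:35 on April 25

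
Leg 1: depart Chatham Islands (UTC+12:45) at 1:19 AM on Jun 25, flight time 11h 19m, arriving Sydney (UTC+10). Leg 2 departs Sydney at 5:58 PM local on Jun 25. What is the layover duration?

8 hours 5 minutes

Convert departure to UTC: 1:19 AM − 12:45 = 12:34 PM UTC on Jun 24.
Add 11 hours and 19 minutes flight time → 11:53 PM UTC.
Sydney is UTC+10:00, so local arrival = 11:53 PM + 10:00 = 9:53 AM on Jun 25.
Layover = 5:58 PM − 9:53 AM = 8 hours 5 minutes.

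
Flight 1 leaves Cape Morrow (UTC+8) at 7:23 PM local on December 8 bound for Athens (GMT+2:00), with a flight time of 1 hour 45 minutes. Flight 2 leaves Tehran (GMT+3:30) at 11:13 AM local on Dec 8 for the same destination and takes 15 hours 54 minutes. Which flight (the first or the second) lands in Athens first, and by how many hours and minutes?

Flight 1 in UTC: 7:23 PM − 8:00 = 11:23 AM on Dec 8.
+1 hour and 45 minutes → arrive 1:08 PM UTC on Dec 8.
Flight 2 in UTC: 11:13 AM − 3:30 = 7:43 AM on Dec 8.
+15 hours and 54 minutes → arrive 11:37 PM UTC on Dec 8.
Flight 1 lands earlier by 10 hours 29 minutes.

the first, by 10 hours 29 minutes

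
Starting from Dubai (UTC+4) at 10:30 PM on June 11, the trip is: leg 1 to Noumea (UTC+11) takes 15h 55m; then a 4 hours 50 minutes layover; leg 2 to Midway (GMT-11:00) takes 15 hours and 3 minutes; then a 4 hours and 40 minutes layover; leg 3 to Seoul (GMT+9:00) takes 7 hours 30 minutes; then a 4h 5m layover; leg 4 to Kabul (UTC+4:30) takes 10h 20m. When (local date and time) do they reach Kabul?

1:23 PM on June 14

Convert departure to UTC: 10:30 PM − 4:00 = 6:30 PM UTC on Jun 11.
Add 15 hours 55 minutes leg 1 → 10:25 AM UTC (Jun 12).
Add 4 hours 50 minutes layover in Noumea → 3:15 PM UTC.
Add 15 hours 3 minutes leg 2 → 6:18 AM UTC (Jun 13).
Add 4 hours and 40 minutes layover in Midway → 10:58 AM UTC.
Add 7 hours and 30 minutes leg 3 → 6:28 PM UTC.
Add 4 hours and 5 minutes layover in Seoul → 10:33 PM UTC.
Add 10 hours 20 minutes leg 4 → 8:53 AM UTC (Jun 14).
Kabul is UTC+4:30, so local arrival = 8:53 AM + 4:30 = 1:23 PM on Jun 14.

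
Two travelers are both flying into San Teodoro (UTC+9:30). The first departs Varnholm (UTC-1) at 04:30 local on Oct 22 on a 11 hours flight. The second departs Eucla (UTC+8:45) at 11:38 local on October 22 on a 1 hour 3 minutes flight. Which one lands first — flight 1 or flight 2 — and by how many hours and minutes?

Flight 1 in UTC: 04:30 + 1:00 = 05:30 on Oct 22.
+11 hours → arrive 16:30 UTC on Oct 22.
Flight 2 in UTC: 11:38 − 8:45 = 02:53 on Oct 22.
+1 hour and 3 minutes → arrive 03:56 UTC on Oct 22.
Flight 2 lands earlier by 12 hours 34 minutes.

the second, by 12 hours 34 minutes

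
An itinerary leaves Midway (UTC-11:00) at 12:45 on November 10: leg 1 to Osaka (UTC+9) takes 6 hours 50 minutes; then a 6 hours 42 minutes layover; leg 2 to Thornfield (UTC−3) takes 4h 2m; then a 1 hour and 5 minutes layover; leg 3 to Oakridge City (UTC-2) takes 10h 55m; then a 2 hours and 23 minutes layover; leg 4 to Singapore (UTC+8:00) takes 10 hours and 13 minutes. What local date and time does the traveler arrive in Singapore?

01:55 on Nov 13

Convert departure to UTC: 12:45 + 11:00 = 23:45 UTC on Nov 10.
Add 6 hours 50 minutes leg 1 → 06:35 UTC (Nov 11).
Add 6 hours and 42 minutes layover in Osaka → 13:17 UTC.
Add 4 hours 2 minutes leg 2 → 17:19 UTC.
Add 1 hour 5 minutes layover in Thornfield → 18:24 UTC.
Add 10 hours and 55 minutes leg 3 → 05:19 UTC (Nov 12).
Add 2 hours and 23 minutes layover in Oakridge City → 07:42 UTC.
Add 10 hours and 13 minutes leg 4 → 17:55 UTC.
Singapore is UTC+8:00, so local arrival = 17:55 + 8:00 = 01:55 on Nov 13.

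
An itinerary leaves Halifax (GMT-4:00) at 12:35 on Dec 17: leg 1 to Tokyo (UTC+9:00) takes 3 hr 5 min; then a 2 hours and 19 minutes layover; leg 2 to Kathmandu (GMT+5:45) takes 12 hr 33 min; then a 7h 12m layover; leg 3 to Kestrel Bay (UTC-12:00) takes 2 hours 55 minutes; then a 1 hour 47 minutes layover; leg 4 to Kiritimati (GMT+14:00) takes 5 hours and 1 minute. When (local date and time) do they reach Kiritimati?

17:27 on December 19

Convert departure to UTC: 12:35 + 4:00 = 16:35 UTC on Dec 17.
Add 3 hours 5 minutes leg 1 → 19:40 UTC.
Add 2 hours 19 minutes layover in Tokyo → 21:59 UTC.
Add 12 hours 33 minutes leg 2 → 10:32 UTC (Dec 18).
Add 7 hours and 12 minutes layover in Kathmandu → 17:44 UTC.
Add 2 hours 55 minutes leg 3 → 20:39 UTC.
Add 1 hour and 47 minutes layover in Kestrel Bay → 22:26 UTC.
Add 5 hours 1 minute leg 4 → 03:27 UTC (Dec 19).
Kiritimati is UTC+14:00, so local arrival = 03:27 + 14:00 = 17:27 on Dec 19.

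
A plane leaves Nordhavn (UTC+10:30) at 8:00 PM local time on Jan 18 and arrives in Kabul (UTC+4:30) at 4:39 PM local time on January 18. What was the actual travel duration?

2 hours 39 minutes

Departure in UTC: 8:00 PM − 10:30 = 9:30 AM on Jan 18.
Arrival in UTC: 4:39 PM − 4:30 = 12:09 PM on Jan 18.
Elapsed = 12:09 PM − 9:30 AM = 2 hours 39 minutes.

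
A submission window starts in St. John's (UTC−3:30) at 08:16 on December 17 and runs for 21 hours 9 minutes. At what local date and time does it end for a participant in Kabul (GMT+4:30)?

13:25 on December 18

Kabul is 8:00 ahead of St. John's.
After 21 hours 9 minutes it is 05:25 (Dec 18) in St. John's.
Shift by the zone difference: 05:25 + 8:00 = 13:25 on Dec 18 in Kabul.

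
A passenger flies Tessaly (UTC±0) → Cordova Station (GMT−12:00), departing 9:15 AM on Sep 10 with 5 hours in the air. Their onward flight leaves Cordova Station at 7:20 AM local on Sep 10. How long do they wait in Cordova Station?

5 hours 5 minutes

Tessaly is at UTC+0, so departure is already 9:15 AM UTC on Sep 10.
Add 5 hours flight time → 2:15 PM UTC.
Cordova Station is UTC−12:00, so local arrival = 2:15 PM − 12:00 = 2:15 AM on Sep 10.
Layover = 7:20 AM − 2:15 AM = 5 hours 5 minutes.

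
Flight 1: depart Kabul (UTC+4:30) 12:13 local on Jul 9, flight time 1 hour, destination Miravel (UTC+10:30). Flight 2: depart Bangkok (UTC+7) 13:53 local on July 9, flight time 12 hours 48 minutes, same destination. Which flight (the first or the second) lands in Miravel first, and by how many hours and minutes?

the first, by 10 hours 58 minutes

Flight 1 in UTC: 12:13 − 4:30 = 07:43 on Jul 9.
+1 hour → arrive 08:43 UTC on Jul 9.
Flight 2 in UTC: 13:53 − 7:00 = 06:53 on Jul 9.
+12 hours and 48 minutes → arrive 19:41 UTC on Jul 9.
Flight 1 lands earlier by 10 hours 58 minutes.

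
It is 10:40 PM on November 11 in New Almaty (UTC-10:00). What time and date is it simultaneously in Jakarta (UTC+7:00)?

3:40 PM on Nov 12

In UTC: 10:40 PM + 10:00 = 8:40 AM on Nov 12.
Jakarta is UTC+7:00: 8:40 AM + 7:00 = 3:40 PM on Nov 12.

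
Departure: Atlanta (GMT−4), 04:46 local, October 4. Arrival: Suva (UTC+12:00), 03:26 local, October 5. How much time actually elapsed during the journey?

6 hours 40 minutes

Departure in UTC: 04:46 + 4:00 = 08:46 on Oct 4.
Arrival in UTC: 03:26 − 12:00 = 15:26 on Oct 4.
Elapsed = 15:26 − 08:46 = 6 hours 40 minutes.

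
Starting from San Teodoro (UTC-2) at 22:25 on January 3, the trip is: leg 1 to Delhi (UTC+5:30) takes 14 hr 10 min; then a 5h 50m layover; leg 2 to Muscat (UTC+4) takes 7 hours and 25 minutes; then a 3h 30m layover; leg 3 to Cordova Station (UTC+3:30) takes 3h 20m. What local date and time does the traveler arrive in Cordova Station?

14:10 on January 5

Convert departure to UTC: 22:25 + 2:00 = 00:25 UTC on Jan 4.
Add 14 hours 10 minutes leg 1 → 14:35 UTC.
Add 5 hours 50 minutes layover in Delhi → 20:25 UTC.
Add 7 hours and 25 minutes leg 2 → 03:50 UTC (Jan 5).
Add 3 hours 30 minutes layover in Muscat → 07:20 UTC.
Add 3 hours and 20 minutes leg 3 → 10:40 UTC.
Cordova Station is UTC+3:30, so local arrival = 10:40 + 3:30 = 14:10 on Jan 5.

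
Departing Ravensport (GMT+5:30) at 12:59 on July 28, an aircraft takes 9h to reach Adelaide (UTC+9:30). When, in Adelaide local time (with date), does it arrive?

Convert departure to UTC: 12:59 − 5:30 = 07:29 UTC on Jul 28.
Add 9 hours travel time → 16:29 UTC.
Adelaide is UTC+9:30, so local arrival = 16:29 + 9:30 = 01:59 on Jul 29.

01:59 on July 29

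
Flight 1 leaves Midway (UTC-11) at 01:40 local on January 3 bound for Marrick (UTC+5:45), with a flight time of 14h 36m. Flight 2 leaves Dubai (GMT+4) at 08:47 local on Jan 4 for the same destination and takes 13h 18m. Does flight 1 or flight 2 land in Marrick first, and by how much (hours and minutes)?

the first, by 14 hours 49 minutes

Flight 1 in UTC: 01:40 + 11:00 = 12:40 on Jan 3.
+14 hours 36 minutes → arrive 03:16 UTC on Jan 4.
Flight 2 in UTC: 08:47 − 4:00 = 04:47 on Jan 4.
+13 hours and 18 minutes → arrive 18:05 UTC on Jan 4.
Flight 1 lands earlier by 14 hours 49 minutes.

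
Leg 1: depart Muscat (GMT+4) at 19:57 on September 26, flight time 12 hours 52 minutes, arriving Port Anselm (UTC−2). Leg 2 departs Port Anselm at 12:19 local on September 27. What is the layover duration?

Convert departure to UTC: 19:57 − 4:00 = 15:57 UTC on Sep 26.
Add 12 hours 52 minutes flight time → 04:49 UTC (Sep 27).
Port Anselm is UTC−2:00, so local arrival = 04:49 − 2:00 = 02:49 on Sep 27.
Layover = 12:19 − 02:49 = 9 hours 30 minutes.

9 hours 30 minutes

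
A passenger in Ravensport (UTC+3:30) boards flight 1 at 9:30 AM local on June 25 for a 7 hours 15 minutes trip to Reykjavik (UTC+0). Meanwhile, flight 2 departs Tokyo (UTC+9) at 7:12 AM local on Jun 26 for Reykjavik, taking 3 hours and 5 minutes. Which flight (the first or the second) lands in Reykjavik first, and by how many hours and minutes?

Flight 1 in UTC: 9:30 AM − 3:30 = 6:00 AM on Jun 25.
+7 hours and 15 minutes → arrive 1:15 PM UTC on Jun 25.
Flight 2 in UTC: 7:12 AM − 9:00 = 10:12 PM on Jun 25.
+3 hours and 5 minutes → arrive 1:17 AM UTC on Jun 26.
Flight 1 lands earlier by 12 hours 2 minutes.

the first, by 12 hours 2 minutes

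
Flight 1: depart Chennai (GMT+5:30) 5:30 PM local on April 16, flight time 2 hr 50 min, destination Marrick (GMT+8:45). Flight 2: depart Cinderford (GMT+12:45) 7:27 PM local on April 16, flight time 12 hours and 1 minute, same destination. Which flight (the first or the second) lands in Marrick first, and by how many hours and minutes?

Flight 1 in UTC: 5:30 PM − 5:30 = 12:00 PM on Apr 16.
+2 hours and 50 minutes → arrive 2:50 PM UTC on Apr 16.
Flight 2 in UTC: 7:27 PM − 12:45 = 6:42 AM on Apr 16.
+12 hours 1 minute → arrive 6:43 PM UTC on Apr 16.
Flight 1 lands earlier by 3 hours 53 minutes.

the first, by 3 hours 53 minutes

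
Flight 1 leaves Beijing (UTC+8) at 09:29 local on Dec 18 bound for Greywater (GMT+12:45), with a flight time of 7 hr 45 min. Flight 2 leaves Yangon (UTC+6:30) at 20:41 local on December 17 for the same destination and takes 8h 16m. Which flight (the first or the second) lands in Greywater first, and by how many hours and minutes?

Flight 1 in UTC: 09:29 − 8:00 = 01:29 on Dec 18.
+7 hours 45 minutes → arrive 09:14 UTC on Dec 18.
Flight 2 in UTC: 20:41 − 6:30 = 14:11 on Dec 17.
+8 hours 16 minutes → arrive 22:27 UTC on Dec 17.
Flight 2 lands earlier by 10 hours 47 minutes.

the second, by 10 hours 47 minutes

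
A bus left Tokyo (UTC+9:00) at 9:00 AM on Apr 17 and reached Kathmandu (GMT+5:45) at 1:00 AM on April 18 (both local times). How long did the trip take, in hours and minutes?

Departure in UTC: 9:00 AM − 9:00 = 12:00 AM on Apr 17.
Arrival in UTC: 1:00 AM − 5:45 = 7:15 PM on Apr 17.
Elapsed = 7:15 PM − 12:00 AM = 19 hours 15 minutes.

19 hours 15 minutes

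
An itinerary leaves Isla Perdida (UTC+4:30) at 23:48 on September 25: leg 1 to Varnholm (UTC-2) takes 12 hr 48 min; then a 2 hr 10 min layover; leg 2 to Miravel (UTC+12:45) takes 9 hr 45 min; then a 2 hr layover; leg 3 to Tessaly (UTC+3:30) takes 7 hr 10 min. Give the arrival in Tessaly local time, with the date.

08:41 on Sep 27

Convert departure to UTC: 23:48 − 4:30 = 19:18 UTC on Sep 25.
Add 12 hours and 48 minutes leg 1 → 08:06 UTC (Sep 26).
Add 2 hours 10 minutes layover in Varnholm → 10:16 UTC.
Add 9 hours and 45 minutes leg 2 → 20:01 UTC.
Add 2 hours layover in Miravel → 22:01 UTC.
Add 7 hours and 10 minutes leg 3 → 05:11 UTC (Sep 27).
Tessaly is UTC+3:30, so local arrival = 05:11 + 3:30 = 08:41 on Sep 27.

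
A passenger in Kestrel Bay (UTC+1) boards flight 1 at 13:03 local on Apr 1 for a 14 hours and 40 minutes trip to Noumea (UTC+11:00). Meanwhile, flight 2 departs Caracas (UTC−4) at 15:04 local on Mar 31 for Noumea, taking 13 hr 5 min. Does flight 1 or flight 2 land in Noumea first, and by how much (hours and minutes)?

Flight 1 in UTC: 13:03 − 1:00 = 12:03 on Apr 1.
+14 hours and 40 minutes → arrive 02:43 UTC on Apr 2.
Flight 2 in UTC: 15:04 + 4:00 = 19:04 on Mar 31.
+13 hours 5 minutes → arrive 08:09 UTC on Apr 1.
Flight 2 lands earlier by 18 hours 34 minutes.

the second, by 18 hours 34 minutes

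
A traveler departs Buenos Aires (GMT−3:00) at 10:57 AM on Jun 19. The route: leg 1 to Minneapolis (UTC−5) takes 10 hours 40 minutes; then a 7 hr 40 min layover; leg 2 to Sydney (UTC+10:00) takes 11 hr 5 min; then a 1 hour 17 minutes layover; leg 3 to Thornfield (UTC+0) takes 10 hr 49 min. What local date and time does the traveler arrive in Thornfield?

Convert departure to UTC: 10:57 AM + 3:00 = 1:57 PM UTC on Jun 19.
Add 10 hours and 40 minutes leg 1 → 12:37 AM UTC (Jun 20).
Add 7 hours 40 minutes layover in Minneapolis → 8:17 AM UTC.
Add 11 hours 5 minutes leg 2 → 7:22 PM UTC.
Add 1 hour 17 minutes layover in Sydney → 8:39 PM UTC.
Add 10 hours 49 minutes leg 3 → 7:28 AM UTC (Jun 21).
Thornfield is UTC+0, so local arrival is the same: 7:28 AM on Jun 21.

7:28 AM on June 21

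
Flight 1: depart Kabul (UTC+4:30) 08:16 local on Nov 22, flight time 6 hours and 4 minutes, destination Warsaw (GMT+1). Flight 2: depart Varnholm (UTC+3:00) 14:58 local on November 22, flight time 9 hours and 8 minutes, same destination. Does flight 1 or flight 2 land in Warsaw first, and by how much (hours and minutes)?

the first, by 11 hours 16 minutes

Flight 1 in UTC: 08:16 − 4:30 = 03:46 on Nov 22.
+6 hours 4 minutes → arrive 09:50 UTC on Nov 22.
Flight 2 in UTC: 14:58 − 3:00 = 11:58 on Nov 22.
+9 hours and 8 minutes → arrive 21:06 UTC on Nov 22.
Flight 1 lands earlier by 11 hours 16 minutes.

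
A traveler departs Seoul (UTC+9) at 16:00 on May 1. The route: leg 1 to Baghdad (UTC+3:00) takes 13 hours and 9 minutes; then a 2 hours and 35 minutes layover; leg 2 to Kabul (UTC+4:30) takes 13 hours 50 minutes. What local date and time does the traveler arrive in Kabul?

17:04 on May 2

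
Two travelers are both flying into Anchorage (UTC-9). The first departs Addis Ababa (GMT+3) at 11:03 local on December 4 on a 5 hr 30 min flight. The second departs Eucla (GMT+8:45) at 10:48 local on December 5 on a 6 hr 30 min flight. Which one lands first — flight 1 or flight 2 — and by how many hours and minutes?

the first, by 19 hours

Flight 1 in UTC: 11:03 − 3:00 = 08:03 on Dec 4.
+5 hours and 30 minutes → arrive 13:33 UTC on Dec 4.
Flight 2 in UTC: 10:48 − 8:45 = 02:03 on Dec 5.
+6 hours and 30 minutes → arrive 08:33 UTC on Dec 5.
Flight 1 lands earlier by 19 hours.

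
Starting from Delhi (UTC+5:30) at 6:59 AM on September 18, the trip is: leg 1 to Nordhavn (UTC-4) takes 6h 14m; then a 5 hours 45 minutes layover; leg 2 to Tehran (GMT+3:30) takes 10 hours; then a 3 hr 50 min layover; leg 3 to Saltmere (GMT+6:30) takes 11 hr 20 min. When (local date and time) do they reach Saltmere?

Convert departure to UTC: 6:59 AM − 5:30 = 1:29 AM UTC on Sep 18.
Add 6 hours and 14 minutes leg 1 → 7:43 AM UTC.
Add 5 hours and 45 minutes layover in Nordhavn → 1:28 PM UTC.
Add 10 hours leg 2 → 11:28 PM UTC.
Add 3 hours 50 minutes layover in Tehran → 3:18 AM UTC (Sep 19).
Add 11 hours and 20 minutes leg 3 → 2:38 PM UTC.
Saltmere is UTC+6:30, so local arrival = 2:38 PM + 6:30 = 9:08 PM on Sep 19.

9:08 PM on Sep 19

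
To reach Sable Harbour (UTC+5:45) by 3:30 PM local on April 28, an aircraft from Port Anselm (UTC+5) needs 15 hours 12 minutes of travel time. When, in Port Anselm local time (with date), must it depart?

11:33 PM on April 27

Target arrival in UTC: 3:30 PM − 5:45 = 9:45 AM on Apr 28.
Subtract 15 hours 12 minutes → departure 6:33 PM UTC on Apr 27.
Port Anselm is UTC+5:00: 6:33 PM + 5:00 = 11:33 PM on Apr 27.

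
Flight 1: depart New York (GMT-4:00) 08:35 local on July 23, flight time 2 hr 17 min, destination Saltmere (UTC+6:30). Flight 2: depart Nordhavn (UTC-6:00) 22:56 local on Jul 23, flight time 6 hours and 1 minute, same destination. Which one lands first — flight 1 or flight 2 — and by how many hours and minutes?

Flight 1 in UTC: 08:35 + 4:00 = 12:35 on Jul 23.
+2 hours 17 minutes → arrive 14:52 UTC on Jul 23.
Flight 2 in UTC: 22:56 + 6:00 = 04:56 on Jul 24.
+6 hours and 1 minute → arrive 10:57 UTC on Jul 24.
Flight 1 lands earlier by 20 hours 5 minutes.

the first, by 20 hours 5 minutes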